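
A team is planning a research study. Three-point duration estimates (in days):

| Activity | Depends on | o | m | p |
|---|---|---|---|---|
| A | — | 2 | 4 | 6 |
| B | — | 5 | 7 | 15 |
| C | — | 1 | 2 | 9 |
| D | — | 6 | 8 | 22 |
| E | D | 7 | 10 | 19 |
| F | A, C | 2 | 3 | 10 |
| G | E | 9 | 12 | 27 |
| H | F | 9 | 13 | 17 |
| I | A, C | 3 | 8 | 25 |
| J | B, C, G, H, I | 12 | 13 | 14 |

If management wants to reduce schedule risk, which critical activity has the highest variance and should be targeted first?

G

te_A = (2 + 4·4 + 6)/6 = 24/6 = 4; σ²_A = ((6−2)/6)² = 0.444
te_B = (5 + 4·7 + 15)/6 = 48/6 = 8; σ²_B = ((15−5)/6)² = 2.778
te_C = (1 + 4·2 + 9)/6 = 18/6 = 3; σ²_C = ((9−1)/6)² = 1.778
te_D = (6 + 4·8 + 22)/6 = 60/6 = 10; σ²_D = ((22−6)/6)² = 7.111
te_E = (7 + 4·10 + 19)/6 = 66/6 = 11; σ²_E = ((19−7)/6)² = 4.000
te_F = (2 + 4·3 + 10)/6 = 24/6 = 4; σ²_F = ((10−2)/6)² = 1.778
te_G = (9 + 4·12 + 27)/6 = 84/6 = 14; σ²_G = ((27−9)/6)² = 9.000
te_H = (9 + 4·13 + 17)/6 = 78/6 = 13; σ²_H = ((17−9)/6)² = 1.778
te_I = (3 + 4·8 + 25)/6 = 60/6 = 10; σ²_I = ((25−3)/6)² = 13.444
te_J = (12 + 4·13 + 14)/6 = 78/6 = 13; σ²_J = ((14−12)/6)² = 0.111

Forward pass:
ES_A = 0; EF_A = 4
ES_B = 0; EF_B = 8
ES_C = 0; EF_C = 3
ES_D = 0; EF_D = 10
ES_E = 10; EF_E = 10+11 = 21
ES_F = max(EF_A=4, EF_C=3) = 4; EF_F = 4+4 = 8
ES_G = 21; EF_G = 21+14 = 35
ES_H = 8; EF_H = 8+13 = 21
ES_I = max(EF_A=4, EF_C=3) = 4; EF_I = 4+10 = 14
ES_J = max(EF_B=8, EF_C=3, EF_G=35, EF_H=21, EF_I=14) = 35; EF_J = 35+13 = 48
Expected project duration μ = 48 days. Critical path: D → E → G → J.

Variances on critical path: σ²_D=7.111, σ²_E=4.000, σ²_G=9.000, σ²_J=0.111.
Largest is σ²_G = 9.000.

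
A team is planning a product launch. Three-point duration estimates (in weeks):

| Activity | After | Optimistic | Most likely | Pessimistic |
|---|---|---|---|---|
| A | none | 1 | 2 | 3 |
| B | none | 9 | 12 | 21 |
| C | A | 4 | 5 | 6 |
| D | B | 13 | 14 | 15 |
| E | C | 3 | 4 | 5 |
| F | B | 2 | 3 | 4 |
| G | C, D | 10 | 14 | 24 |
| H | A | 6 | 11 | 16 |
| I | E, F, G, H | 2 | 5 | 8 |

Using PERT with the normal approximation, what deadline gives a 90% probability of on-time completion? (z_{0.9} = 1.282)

te_A = (1 + 4·2 + 3)/6 = 12/6 = 2; σ²_A = ((3−1)/6)² = 0.111
te_B = (9 + 4·12 + 21)/6 = 78/6 = 13; σ²_B = ((21−9)/6)² = 4.000
te_C = (4 + 4·5 + 6)/6 = 30/6 = 5; σ²_C = ((6−4)/6)² = 0.111
te_D = (13 + 4·14 + 15)/6 = 84/6 = 14; σ²_D = ((15−13)/6)² = 0.111
te_E = (3 + 4·4 + 5)/6 = 24/6 = 4; σ²_E = ((5−3)/6)² = 0.111
te_F = (2 + 4·3 + 4)/6 = 18/6 = 3; σ²_F = ((4−2)/6)² = 0.111
te_G = (10 + 4·14 + 24)/6 = 90/6 = 15; σ²_G = ((24−10)/6)² = 5.444
te_H = (6 + 4·11 + 16)/6 = 66/6 = 11; σ²_H = ((16−6)/6)² = 2.778
te_I = (2 + 4·5 + 8)/6 = 30/6 = 5; σ²_I = ((8−2)/6)² = 1.000

Forward pass:
ES_A = 0; EF_A = 2
ES_B = 0; EF_B = 13
ES_C = 2; EF_C = 2+5 = 7
ES_D = 13; EF_D = 13+14 = 27
ES_E = 7; EF_E = 7+4 = 11
ES_F = 13; EF_F = 13+3 = 16
ES_G = max(EF_C=7, EF_D=27) = 27; EF_G = 27+15 = 42
ES_H = 2; EF_H = 2+11 = 13
ES_I = max(EF_E=11, EF_F=16, EF_G=42, EF_H=13) = 42; EF_I = 42+5 = 47
Expected project duration μ = 47 weeks. Critical path: B → D → G → I.

Variance along critical path = 4.000 + 0.111 + 5.444 + 1.000 = 10.556; σ = 3.249 weeks.
D = μ + z·σ = 47 + 1.282·3.249 = 51.2 weeks

51.2 weeks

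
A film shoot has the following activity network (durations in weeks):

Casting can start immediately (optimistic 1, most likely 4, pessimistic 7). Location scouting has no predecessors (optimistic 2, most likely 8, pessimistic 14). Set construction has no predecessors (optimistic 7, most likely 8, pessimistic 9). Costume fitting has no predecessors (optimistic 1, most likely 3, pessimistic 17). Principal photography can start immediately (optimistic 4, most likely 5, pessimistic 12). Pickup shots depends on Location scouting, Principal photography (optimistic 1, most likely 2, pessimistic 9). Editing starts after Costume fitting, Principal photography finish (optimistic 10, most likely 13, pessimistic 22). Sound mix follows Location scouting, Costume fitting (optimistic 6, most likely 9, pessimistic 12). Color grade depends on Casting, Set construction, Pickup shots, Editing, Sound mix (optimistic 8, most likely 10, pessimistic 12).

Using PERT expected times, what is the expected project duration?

te_Casting = (1 + 4·4 + 7)/6 = 24/6 = 4
te_Location scouting = (2 + 4·8 + 14)/6 = 48/6 = 8
te_Set construction = (7 + 4·8 + 9)/6 = 48/6 = 8
te_Costume fitting = (1 + 4·3 + 17)/6 = 30/6 = 5
te_Principal photography = (4 + 4·5 + 12)/6 = 36/6 = 6
te_Pickup shots = (1 + 4·2 + 9)/6 = 18/6 = 3
te_Editing = (10 + 4·13 + 22)/6 = 84/6 = 14
te_Sound mix = (6 + 4·9 + 12)/6 = 54/6 = 9
te_Color grade = (8 + 4·10 + 12)/6 = 60/6 = 10

Forward pass:
ES_Casting = 0; EF_Casting = 4
ES_Location scouting = 0; EF_Location scouting = 8
ES_Set construction = 0; EF_Set construction = 8
ES_Costume fitting = 0; EF_Costume fitting = 5
ES_Principal photography = 0; EF_Principal photography = 6
ES_Pickup shots = max(EF_Location scouting=8, EF_Principal photography=6) = 8; EF_Pickup shots = 8+3 = 11
ES_Editing = max(EF_Costume fitting=5, EF_Principal photography=6) = 6; EF_Editing = 6+14 = 20
ES_Sound mix = max(EF_Location scouting=8, EF_Costume fitting=5) = 8; EF_Sound mix = 8+9 = 17
ES_Color grade = max(EF_Casting=4, EF_Set construction=8, EF_Pickup shots=11, EF_Editing=20, EF_Sound mix=17) = 20; EF_Color grade = 20+10 = 30
Expected project duration μ = 30 weeks. Critical path: Principal photography → Editing → Color grade.

30 weeks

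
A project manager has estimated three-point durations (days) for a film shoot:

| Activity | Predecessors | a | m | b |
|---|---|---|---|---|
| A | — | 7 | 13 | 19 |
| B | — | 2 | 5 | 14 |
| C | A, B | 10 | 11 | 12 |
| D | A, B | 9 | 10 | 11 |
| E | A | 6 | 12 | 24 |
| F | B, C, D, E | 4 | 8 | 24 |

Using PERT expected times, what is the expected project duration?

36 days

te_A = (7 + 4·13 + 19)/6 = 78/6 = 13
te_B = (2 + 4·5 + 14)/6 = 36/6 = 6
te_C = (10 + 4·11 + 12)/6 = 66/6 = 11
te_D = (9 + 4·10 + 11)/6 = 60/6 = 10
te_E = (6 + 4·12 + 24)/6 = 78/6 = 13
te_F = (4 + 4·8 + 24)/6 = 60/6 = 10

Forward pass:
ES_A = 0; EF_A = 13
ES_B = 0; EF_B = 6
ES_C = max(EF_A=13, EF_B=6) = 13; EF_C = 13+11 = 24
ES_D = max(EF_A=13, EF_B=6) = 13; EF_D = 13+10 = 23
ES_E = 13; EF_E = 13+13 = 26
ES_F = max(EF_B=6, EF_C=24, EF_D=23, EF_E=26) = 26; EF_F = 26+10 = 36
Expected project duration μ = 36 days. Critical path: A → E → F.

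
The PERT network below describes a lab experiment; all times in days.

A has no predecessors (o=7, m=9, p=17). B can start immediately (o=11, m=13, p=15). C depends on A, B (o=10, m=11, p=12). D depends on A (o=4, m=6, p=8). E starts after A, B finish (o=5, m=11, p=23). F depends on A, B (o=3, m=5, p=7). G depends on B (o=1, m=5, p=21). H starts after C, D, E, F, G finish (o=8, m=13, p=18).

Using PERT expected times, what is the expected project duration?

te_A = (7 + 4·9 + 17)/6 = 60/6 = 10
te_B = (11 + 4·13 + 15)/6 = 78/6 = 13
te_C = (10 + 4·11 + 12)/6 = 66/6 = 11
te_D = (4 + 4·6 + 8)/6 = 36/6 = 6
te_E = (5 + 4·11 + 23)/6 = 72/6 = 12
te_F = (3 + 4·5 + 7)/6 = 30/6 = 5
te_G = (1 + 4·5 + 21)/6 = 42/6 = 7
te_H = (8 + 4·13 + 18)/6 = 78/6 = 13

Forward pass:
ES_A = 0; EF_A = 10
ES_B = 0; EF_B = 13
ES_C = max(EF_A=10, EF_B=13) = 13; EF_C = 13+11 = 24
ES_D = 10; EF_D = 10+6 = 16
ES_E = max(EF_A=10, EF_B=13) = 13; EF_E = 13+12 = 25
ES_F = max(EF_A=10, EF_B=13) = 13; EF_F = 13+5 = 18
ES_G = 13; EF_G = 13+7 = 20
ES_H = max(EF_C=24, EF_D=16, EF_E=25, EF_F=18, EF_G=20) = 25; EF_H = 25+13 = 38
Expected project duration μ = 38 days. Critical path: B → E → H.

38 days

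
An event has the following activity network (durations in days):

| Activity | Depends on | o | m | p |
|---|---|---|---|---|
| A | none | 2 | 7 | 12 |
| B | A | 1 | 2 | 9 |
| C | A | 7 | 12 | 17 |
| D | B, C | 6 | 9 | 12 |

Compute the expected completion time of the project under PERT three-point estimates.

28 days

te_A = (2 + 4·7 + 12)/6 = 42/6 = 7
te_B = (1 + 4·2 + 9)/6 = 18/6 = 3
te_C = (7 + 4·12 + 17)/6 = 72/6 = 12
te_D = (6 + 4·9 + 12)/6 = 54/6 = 9

Forward pass:
ES_A = 0; EF_A = 7
ES_B = 7; EF_B = 7+3 = 10
ES_C = 7; EF_C = 7+12 = 19
ES_D = max(EF_B=10, EF_C=19) = 19; EF_D = 19+9 = 28
Expected project duration μ = 28 days. Critical path: A → C → D.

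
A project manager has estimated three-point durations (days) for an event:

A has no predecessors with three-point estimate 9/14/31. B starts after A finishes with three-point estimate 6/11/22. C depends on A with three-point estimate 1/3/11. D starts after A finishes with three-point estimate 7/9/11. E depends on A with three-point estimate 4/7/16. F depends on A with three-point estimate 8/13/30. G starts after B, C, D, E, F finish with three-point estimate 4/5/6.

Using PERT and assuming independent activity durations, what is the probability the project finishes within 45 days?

0.958

te_A = (9 + 4·14 + 31)/6 = 96/6 = 16; σ²_A = ((31−9)/6)² = 13.444
te_B = (6 + 4·11 + 22)/6 = 72/6 = 12; σ²_B = ((22−6)/6)² = 7.111
te_C = (1 + 4·3 + 11)/6 = 24/6 = 4; σ²_C = ((11−1)/6)² = 2.778
te_D = (7 + 4·9 + 11)/6 = 54/6 = 9; σ²_D = ((11−7)/6)² = 0.444
te_E = (4 + 4·7 + 16)/6 = 48/6 = 8; σ²_E = ((16−4)/6)² = 4.000
te_F = (8 + 4·13 + 30)/6 = 90/6 = 15; σ²_F = ((30−8)/6)² = 13.444
te_G = (4 + 4·5 + 6)/6 = 30/6 = 5; σ²_G = ((6−4)/6)² = 0.111

Forward pass:
ES_A = 0; EF_A = 16
ES_B = 16; EF_B = 16+12 = 28
ES_C = 16; EF_C = 16+4 = 20
ES_D = 16; EF_D = 16+9 = 25
ES_E = 16; EF_E = 16+8 = 24
ES_F = 16; EF_F = 16+15 = 31
ES_G = max(EF_B=28, EF_C=20, EF_D=25, EF_E=24, EF_F=31) = 31; EF_G = 31+5 = 36
Expected project duration μ = 36 days. Critical path: A → F → G.

Variance along critical path = 13.444 + 13.444 + 0.111 = 27.000; σ = √27.000 = 5.196 days.
Z = (45 − 36) / 5.196 = 1.732
P(T ≤ 45) = Φ(1.732) ≈ 0.958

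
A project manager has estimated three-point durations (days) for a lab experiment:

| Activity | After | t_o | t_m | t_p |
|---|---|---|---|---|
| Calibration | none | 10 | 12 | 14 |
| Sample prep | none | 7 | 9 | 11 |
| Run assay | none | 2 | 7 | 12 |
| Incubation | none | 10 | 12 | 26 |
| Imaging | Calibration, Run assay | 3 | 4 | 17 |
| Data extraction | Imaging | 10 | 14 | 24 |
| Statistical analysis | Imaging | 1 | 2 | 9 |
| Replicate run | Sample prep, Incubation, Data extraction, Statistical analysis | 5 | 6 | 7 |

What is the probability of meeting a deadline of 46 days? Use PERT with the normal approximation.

te_Calibration = (10 + 4·12 + 14)/6 = 72/6 = 12; σ²_Calibration = ((14−10)/6)² = 0.444
te_Sample prep = (7 + 4·9 + 11)/6 = 54/6 = 9; σ²_Sample prep = ((11−7)/6)² = 0.444
te_Run assay = (2 + 4·7 + 12)/6 = 42/6 = 7; σ²_Run assay = ((12−2)/6)² = 2.778
te_Incubation = (10 + 4·12 + 26)/6 = 84/6 = 14; σ²_Incubation = ((26−10)/6)² = 7.111
te_Imaging = (3 + 4·4 + 17)/6 = 36/6 = 6; σ²_Imaging = ((17−3)/6)² = 5.444
te_Data extraction = (10 + 4·14 + 24)/6 = 90/6 = 15; σ²_Data extraction = ((24−10)/6)² = 5.444
te_Statistical analysis = (1 + 4·2 + 9)/6 = 18/6 = 3; σ²_Statistical analysis = ((9−1)/6)² = 1.778
te_Replicate run = (5 + 4·6 + 7)/6 = 36/6 = 6; σ²_Replicate run = ((7−5)/6)² = 0.111

Forward pass:
ES_Calibration = 0; EF_Calibration = 12
ES_Sample prep = 0; EF_Sample prep = 9
ES_Run assay = 0; EF_Run assay = 7
ES_Incubation = 0; EF_Incubation = 14
ES_Imaging = max(EF_Calibration=12, EF_Run assay=7) = 12; EF_Imaging = 12+6 = 18
ES_Data extraction = 18; EF_Data extraction = 18+15 = 33
ES_Statistical analysis = 18; EF_Statistical analysis = 18+3 = 21
ES_Replicate run = max(EF_Sample prep=9, EF_Incubation=14, EF_Data extraction=33, EF_Statistical analysis=21) = 33; EF_Replicate run = 33+6 = 39
Expected project duration μ = 39 days. Critical path: Calibration → Imaging → Data extraction → Replicate run.

Variance along critical path = 0.444 + 5.444 + 5.444 + 0.111 = 11.444; σ = √11.444 = 3.383 days.
Z = (46 − 39) / 3.383 = 2.069
P(T ≤ 46) = Φ(2.069) ≈ 0.981

0.981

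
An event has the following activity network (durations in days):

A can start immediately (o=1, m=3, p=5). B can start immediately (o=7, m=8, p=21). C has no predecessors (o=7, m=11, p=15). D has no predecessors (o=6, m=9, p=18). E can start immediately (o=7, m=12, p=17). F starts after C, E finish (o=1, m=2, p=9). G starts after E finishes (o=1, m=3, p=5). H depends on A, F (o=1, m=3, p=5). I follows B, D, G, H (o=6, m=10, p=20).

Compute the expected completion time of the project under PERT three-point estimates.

te_A = (1 + 4·3 + 5)/6 = 18/6 = 3
te_B = (7 + 4·8 + 21)/6 = 60/6 = 10
te_C = (7 + 4·11 + 15)/6 = 66/6 = 11
te_D = (6 + 4·9 + 18)/6 = 60/6 = 10
te_E = (7 + 4·12 + 17)/6 = 72/6 = 12
te_F = (1 + 4·2 + 9)/6 = 18/6 = 3
te_G = (1 + 4·3 + 5)/6 = 18/6 = 3
te_H = (1 + 4·3 + 5)/6 = 18/6 = 3
te_I = (6 + 4·10 + 20)/6 = 66/6 = 11

Forward pass:
ES_A = 0; EF_A = 3
ES_B = 0; EF_B = 10
ES_C = 0; EF_C = 11
ES_D = 0; EF_D = 10
ES_E = 0; EF_E = 12
ES_F = max(EF_C=11, EF_E=12) = 12; EF_F = 12+3 = 15
ES_G = 12; EF_G = 12+3 = 15
ES_H = max(EF_A=3, EF_F=15) = 15; EF_H = 15+3 = 18
ES_I = max(EF_B=10, EF_D=10, EF_G=15, EF_H=18) = 18; EF_I = 18+11 = 29
Expected project duration μ = 29 days. Critical path: E → F → H → I.

29 days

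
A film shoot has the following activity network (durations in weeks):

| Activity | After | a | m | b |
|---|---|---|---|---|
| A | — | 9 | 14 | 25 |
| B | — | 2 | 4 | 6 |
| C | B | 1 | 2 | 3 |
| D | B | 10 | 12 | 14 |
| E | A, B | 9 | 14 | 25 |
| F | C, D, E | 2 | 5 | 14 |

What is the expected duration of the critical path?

36 weeks

te_A = (9 + 4·14 + 25)/6 = 90/6 = 15
te_B = (2 + 4·4 + 6)/6 = 24/6 = 4
te_C = (1 + 4·2 + 3)/6 = 12/6 = 2
te_D = (10 + 4·12 + 14)/6 = 72/6 = 12
te_E = (9 + 4·14 + 25)/6 = 90/6 = 15
te_F = (2 + 4·5 + 14)/6 = 36/6 = 6

Forward pass:
ES_A = 0; EF_A = 15
ES_B = 0; EF_B = 4
ES_C = 4; EF_C = 4+2 = 6
ES_D = 4; EF_D = 4+12 = 16
ES_E = max(EF_A=15, EF_B=4) = 15; EF_E = 15+15 = 30
ES_F = max(EF_C=6, EF_D=16, EF_E=30) = 30; EF_F = 30+6 = 36
Expected project duration μ = 36 weeks. Critical path: A → E → F.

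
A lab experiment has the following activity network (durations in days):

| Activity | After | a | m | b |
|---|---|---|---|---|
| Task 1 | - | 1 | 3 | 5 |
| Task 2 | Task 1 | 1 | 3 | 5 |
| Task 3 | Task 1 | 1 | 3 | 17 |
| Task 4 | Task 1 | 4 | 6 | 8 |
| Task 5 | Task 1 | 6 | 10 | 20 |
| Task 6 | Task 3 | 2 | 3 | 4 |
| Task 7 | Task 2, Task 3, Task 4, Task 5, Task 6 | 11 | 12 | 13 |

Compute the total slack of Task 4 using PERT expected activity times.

5 days

te_Task 1 = (1 + 4·3 + 5)/6 = 18/6 = 3
te_Task 2 = (1 + 4·3 + 5)/6 = 18/6 = 3
te_Task 3 = (1 + 4·3 + 17)/6 = 30/6 = 5
te_Task 4 = (4 + 4·6 + 8)/6 = 36/6 = 6
te_Task 5 = (6 + 4·10 + 20)/6 = 66/6 = 11
te_Task 6 = (2 + 4·3 + 4)/6 = 18/6 = 3
te_Task 7 = (11 + 4·12 + 13)/6 = 72/6 = 12

Forward pass:
ES_Task 1 = 0; EF_Task 1 = 3
ES_Task 2 = 3; EF_Task 2 = 3+3 = 6
ES_Task 3 = 3; EF_Task 3 = 3+5 = 8
ES_Task 4 = 3; EF_Task 4 = 3+6 = 9
ES_Task 5 = 3; EF_Task 5 = 3+11 = 14
ES_Task 6 = 8; EF_Task 6 = 8+3 = 11
ES_Task 7 = max(EF_Task 2=6, EF_Task 3=8, EF_Task 4=9, EF_Task 5=14, EF_Task 6=11) = 14; EF_Task 7 = 14+12 = 26
Expected project duration μ = 26 days. Critical path: Task 1 → Task 5 → Task 7.

Backward pass:
LF_Task 7 = 26; LS_Task 7 = 26−12 = 14
LF_Task 6 = LS_Task 7 = 14; LS_Task 6 = 14−3 = 11
LF_Task 5 = LS_Task 7 = 14; LS_Task 5 = 14−11 = 3
LF_Task 4 = LS_Task 7 = 14; LS_Task 4 = 14−6 = 8
LF_Task 3 = min(LS_Task 6=11, LS_Task 7=14) = 11; LS_Task 3 = 11−5 = 6
LF_Task 2 = LS_Task 7 = 14; LS_Task 2 = 14−3 = 11
LF_Task 1 = min(LS_Task 2=11, LS_Task 3=6, LS_Task 4=8, LS_Task 5=3) = 3; LS_Task 1 = 3−3 = 0
Slack_Task 4 = LS_Task 4 − ES_Task 4 = 8 − 3 = 5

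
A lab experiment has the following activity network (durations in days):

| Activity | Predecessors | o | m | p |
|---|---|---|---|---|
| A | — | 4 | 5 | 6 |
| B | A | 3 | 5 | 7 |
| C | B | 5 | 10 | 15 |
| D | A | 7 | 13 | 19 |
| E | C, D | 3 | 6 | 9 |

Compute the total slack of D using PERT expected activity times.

te_A = (4 + 4·5 + 6)/6 = 30/6 = 5
te_B = (3 + 4·5 + 7)/6 = 30/6 = 5
te_C = (5 + 4·10 + 15)/6 = 60/6 = 10
te_D = (7 + 4·13 + 19)/6 = 78/6 = 13
te_E = (3 + 4·6 + 9)/6 = 36/6 = 6

Forward pass:
ES_A = 0; EF_A = 5
ES_B = 5; EF_B = 5+5 = 10
ES_C = 10; EF_C = 10+10 = 20
ES_D = 5; EF_D = 5+13 = 18
ES_E = max(EF_C=20, EF_D=18) = 20; EF_E = 20+6 = 26
Expected project duration μ = 26 days. Critical path: A → B → C → E.

Backward pass:
LF_E = 26; LS_E = 26−6 = 20
LF_D = LS_E = 20; LS_D = 20−13 = 7
LF_C = LS_E = 20; LS_C = 20−10 = 10
LF_B = LS_C = 10; LS_B = 10−5 = 5
LF_A = min(LS_B=5, LS_D=7) = 5; LS_A = 5−5 = 0
Slack_D = LS_D − ES_D = 7 − 5 = 2

2 days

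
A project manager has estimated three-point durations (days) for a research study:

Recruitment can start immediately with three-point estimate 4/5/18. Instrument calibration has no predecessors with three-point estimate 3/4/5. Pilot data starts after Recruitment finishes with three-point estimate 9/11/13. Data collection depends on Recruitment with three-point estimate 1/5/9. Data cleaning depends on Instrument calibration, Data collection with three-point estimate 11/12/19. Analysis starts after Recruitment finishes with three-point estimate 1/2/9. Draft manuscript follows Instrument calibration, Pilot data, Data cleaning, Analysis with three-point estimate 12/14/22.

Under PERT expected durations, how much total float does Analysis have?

te_Recruitment = (4 + 4·5 + 18)/6 = 42/6 = 7
te_Instrument calibration = (3 + 4·4 + 5)/6 = 24/6 = 4
te_Pilot data = (9 + 4·11 + 13)/6 = 66/6 = 11
te_Data collection = (1 + 4·5 + 9)/6 = 30/6 = 5
te_Data cleaning = (11 + 4·12 + 19)/6 = 78/6 = 13
te_Analysis = (1 + 4·2 + 9)/6 = 18/6 = 3
te_Draft manuscript = (12 + 4·14 + 22)/6 = 90/6 = 15

Forward pass:
ES_Recruitment = 0; EF_Recruitment = 7
ES_Instrument calibration = 0; EF_Instrument calibration = 4
ES_Pilot data = 7; EF_Pilot data = 7+11 = 18
ES_Data collection = 7; EF_Data collection = 7+5 = 12
ES_Data cleaning = max(EF_Instrument calibration=4, EF_Data collection=12) = 12; EF_Data cleaning = 12+13 = 25
ES_Analysis = 7; EF_Analysis = 7+3 = 10
ES_Draft manuscript = max(EF_Instrument calibration=4, EF_Pilot data=18, EF_Data cleaning=25, EF_Analysis=10) = 25; EF_Draft manuscript = 25+15 = 40
Expected project duration μ = 40 days. Critical path: Recruitment → Data collection → Data cleaning → Draft manuscript.

Backward pass:
LF_Draft manuscript = 40; LS_Draft manuscript = 40−15 = 25
LF_Analysis = LS_Draft manuscript = 25; LS_Analysis = 25−3 = 22
LF_Data cleaning = LS_Draft manuscript = 25; LS_Data cleaning = 25−13 = 12
LF_Data collection = LS_Data cleaning = 12; LS_Data collection = 12−5 = 7
LF_Pilot data = LS_Draft manuscript = 25; LS_Pilot data = 25−11 = 14
LF_Instrument calibration = min(LS_Data cleaning=12, LS_Draft manuscript=25) = 12; LS_Instrument calibration = 12−4 = 8
LF_Recruitment = min(LS_Pilot data=14, LS_Data collection=7, LS_Analysis=22) = 7; LS_Recruitment = 7−7 = 0
Slack_Analysis = LS_Analysis − ES_Analysis = 22 − 7 = 15

15 days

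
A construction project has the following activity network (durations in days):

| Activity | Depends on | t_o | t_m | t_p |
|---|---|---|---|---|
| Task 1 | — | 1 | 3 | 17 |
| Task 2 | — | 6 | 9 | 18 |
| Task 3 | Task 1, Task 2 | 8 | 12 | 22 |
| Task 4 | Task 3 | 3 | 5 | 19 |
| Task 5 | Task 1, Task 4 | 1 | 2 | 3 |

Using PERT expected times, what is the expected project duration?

32 days

te_Task 1 = (1 + 4·3 + 17)/6 = 30/6 = 5
te_Task 2 = (6 + 4·9 + 18)/6 = 60/6 = 10
te_Task 3 = (8 + 4·12 + 22)/6 = 78/6 = 13
te_Task 4 = (3 + 4·5 + 19)/6 = 42/6 = 7
te_Task 5 = (1 + 4·2 + 3)/6 = 12/6 = 2

Forward pass:
ES_Task 1 = 0; EF_Task 1 = 5
ES_Task 2 = 0; EF_Task 2 = 10
ES_Task 3 = max(EF_Task 1=5, EF_Task 2=10) = 10; EF_Task 3 = 10+13 = 23
ES_Task 4 = 23; EF_Task 4 = 23+7 = 30
ES_Task 5 = max(EF_Task 1=5, EF_Task 4=30) = 30; EF_Task 5 = 30+2 = 32
Expected project duration μ = 32 days. Critical path: Task 2 → Task 3 → Task 4 → Task 5.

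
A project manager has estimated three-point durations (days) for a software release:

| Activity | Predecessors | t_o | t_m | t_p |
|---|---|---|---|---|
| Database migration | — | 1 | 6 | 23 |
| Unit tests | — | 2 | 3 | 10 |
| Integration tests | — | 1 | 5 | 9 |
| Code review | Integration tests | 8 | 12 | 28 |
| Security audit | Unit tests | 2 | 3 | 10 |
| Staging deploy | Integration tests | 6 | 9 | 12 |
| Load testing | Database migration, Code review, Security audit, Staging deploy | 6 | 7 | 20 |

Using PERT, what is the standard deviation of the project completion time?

te_Database migration = (1 + 4·6 + 23)/6 = 48/6 = 8; σ²_Database migration = ((23−1)/6)² = 13.444
te_Unit tests = (2 + 4·3 + 10)/6 = 24/6 = 4; σ²_Unit tests = ((10−2)/6)² = 1.778
te_Integration tests = (1 + 4·5 + 9)/6 = 30/6 = 5; σ²_Integration tests = ((9−1)/6)² = 1.778
te_Code review = (8 + 4·12 + 28)/6 = 84/6 = 14; σ²_Code review = ((28−8)/6)² = 11.111
te_Security audit = (2 + 4·3 + 10)/6 = 24/6 = 4; σ²_Security audit = ((10−2)/6)² = 1.778
te_Staging deploy = (6 + 4·9 + 12)/6 = 54/6 = 9; σ²_Staging deploy = ((12−6)/6)² = 1.000
te_Load testing = (6 + 4·7 + 20)/6 = 54/6 = 9; σ²_Load testing = ((20−6)/6)² = 5.444

Forward pass:
ES_Database migration = 0; EF_Database migration = 8
ES_Unit tests = 0; EF_Unit tests = 4
ES_Integration tests = 0; EF_Integration tests = 5
ES_Code review = 5; EF_Code review = 5+14 = 19
ES_Security audit = 4; EF_Security audit = 4+4 = 8
ES_Staging deploy = 5; EF_Staging deploy = 5+9 = 14
ES_Load testing = max(EF_Database migration=8, EF_Code review=19, EF_Security audit=8, EF_Staging deploy=14) = 19; EF_Load testing = 19+9 = 28
Expected project duration μ = 28 days. Critical path: Integration tests → Code review → Load testing.

Variance along critical path = 1.778 + 11.111 + 5.444 = 18.333
σ = √18.333 = 4.282 days

4.28 days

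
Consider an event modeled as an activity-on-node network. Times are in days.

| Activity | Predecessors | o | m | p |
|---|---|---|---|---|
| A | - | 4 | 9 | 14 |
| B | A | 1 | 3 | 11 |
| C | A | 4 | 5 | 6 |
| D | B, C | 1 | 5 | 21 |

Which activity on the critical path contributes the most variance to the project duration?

te_A = (4 + 4·9 + 14)/6 = 54/6 = 9; σ²_A = ((14−4)/6)² = 2.778
te_B = (1 + 4·3 + 11)/6 = 24/6 = 4; σ²_B = ((11−1)/6)² = 2.778
te_C = (4 + 4·5 + 6)/6 = 30/6 = 5; σ²_C = ((6−4)/6)² = 0.111
te_D = (1 + 4·5 + 21)/6 = 42/6 = 7; σ²_D = ((21−1)/6)² = 11.111

Forward pass:
ES_A = 0; EF_A = 9
ES_B = 9; EF_B = 9+4 = 13
ES_C = 9; EF_C = 9+5 = 14
ES_D = max(EF_B=13, EF_C=14) = 14; EF_D = 14+7 = 21
Expected project duration μ = 21 days. Critical path: A → C → D.

Variances on critical path: σ²_A=2.778, σ²_C=0.111, σ²_D=11.111.
Largest is σ²_D = 11.111.

D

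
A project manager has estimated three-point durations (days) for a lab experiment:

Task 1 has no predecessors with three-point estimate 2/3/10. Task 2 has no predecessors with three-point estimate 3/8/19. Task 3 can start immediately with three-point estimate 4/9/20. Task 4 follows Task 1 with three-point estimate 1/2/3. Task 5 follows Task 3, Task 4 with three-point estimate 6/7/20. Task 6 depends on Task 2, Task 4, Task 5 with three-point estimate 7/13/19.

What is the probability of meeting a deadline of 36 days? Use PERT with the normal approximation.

0.837

te_Task 1 = (2 + 4·3 + 10)/6 = 24/6 = 4; σ²_Task 1 = ((10−2)/6)² = 1.778
te_Task 2 = (3 + 4·8 + 19)/6 = 54/6 = 9; σ²_Task 2 = ((19−3)/6)² = 7.111
te_Task 3 = (4 + 4·9 + 20)/6 = 60/6 = 10; σ²_Task 3 = ((20−4)/6)² = 7.111
te_Task 4 = (1 + 4·2 + 3)/6 = 12/6 = 2; σ²_Task 4 = ((3−1)/6)² = 0.111
te_Task 5 = (6 + 4·7 + 20)/6 = 54/6 = 9; σ²_Task 5 = ((20−6)/6)² = 5.444
te_Task 6 = (7 + 4·13 + 19)/6 = 78/6 = 13; σ²_Task 6 = ((19−7)/6)² = 4.000

Forward pass:
ES_Task 1 = 0; EF_Task 1 = 4
ES_Task 2 = 0; EF_Task 2 = 9
ES_Task 3 = 0; EF_Task 3 = 10
ES_Task 4 = 4; EF_Task 4 = 4+2 = 6
ES_Task 5 = max(EF_Task 3=10, EF_Task 4=6) = 10; EF_Task 5 = 10+9 = 19
ES_Task 6 = max(EF_Task 2=9, EF_Task 4=6, EF_Task 5=19) = 19; EF_Task 6 = 19+13 = 32
Expected project duration μ = 32 days. Critical path: Task 3 → Task 5 → Task 6.

Variance along critical path = 7.111 + 5.444 + 4.000 = 16.556; σ = √16.556 = 4.069 days.
Z = (36 − 32) / 4.069 = 0.983
P(T ≤ 36) = Φ(0.983) ≈ 0.837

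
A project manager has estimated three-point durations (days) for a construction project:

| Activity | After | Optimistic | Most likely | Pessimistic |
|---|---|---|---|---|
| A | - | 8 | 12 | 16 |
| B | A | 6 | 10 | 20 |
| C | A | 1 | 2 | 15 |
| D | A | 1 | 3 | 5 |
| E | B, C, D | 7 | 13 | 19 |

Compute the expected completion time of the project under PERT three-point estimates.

36 days

te_A = (8 + 4·12 + 16)/6 = 72/6 = 12
te_B = (6 + 4·10 + 20)/6 = 66/6 = 11
te_C = (1 + 4·2 + 15)/6 = 24/6 = 4
te_D = (1 + 4·3 + 5)/6 = 18/6 = 3
te_E = (7 + 4·13 + 19)/6 = 78/6 = 13

Forward pass:
ES_A = 0; EF_A = 12
ES_B = 12; EF_B = 12+11 = 23
ES_C = 12; EF_C = 12+4 = 16
ES_D = 12; EF_D = 12+3 = 15
ES_E = max(EF_B=23, EF_C=16, EF_D=15) = 23; EF_E = 23+13 = 36
Expected project duration μ = 36 days. Critical path: A → B → E.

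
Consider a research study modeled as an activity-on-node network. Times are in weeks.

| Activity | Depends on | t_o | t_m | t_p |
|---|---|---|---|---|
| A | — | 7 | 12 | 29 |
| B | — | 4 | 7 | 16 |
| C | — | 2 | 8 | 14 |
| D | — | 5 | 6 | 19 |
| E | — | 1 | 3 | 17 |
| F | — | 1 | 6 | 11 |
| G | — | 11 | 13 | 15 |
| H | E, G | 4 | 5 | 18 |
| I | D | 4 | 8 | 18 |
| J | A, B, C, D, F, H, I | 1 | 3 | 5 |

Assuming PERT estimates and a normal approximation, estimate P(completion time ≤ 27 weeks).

te_A = (7 + 4·12 + 29)/6 = 84/6 = 14; σ²_A = ((29−7)/6)² = 13.444
te_B = (4 + 4·7 + 16)/6 = 48/6 = 8; σ²_B = ((16−4)/6)² = 4.000
te_C = (2 + 4·8 + 14)/6 = 48/6 = 8; σ²_C = ((14−2)/6)² = 4.000
te_D = (5 + 4·6 + 19)/6 = 48/6 = 8; σ²_D = ((19−5)/6)² = 5.444
te_E = (1 + 4·3 + 17)/6 = 30/6 = 5; σ²_E = ((17−1)/6)² = 7.111
te_F = (1 + 4·6 + 11)/6 = 36/6 = 6; σ²_F = ((11−1)/6)² = 2.778
te_G = (11 + 4·13 + 15)/6 = 78/6 = 13; σ²_G = ((15−11)/6)² = 0.444
te_H = (4 + 4·5 + 18)/6 = 42/6 = 7; σ²_H = ((18−4)/6)² = 5.444
te_I = (4 + 4·8 + 18)/6 = 54/6 = 9; σ²_I = ((18−4)/6)² = 5.444
te_J = (1 + 4·3 + 5)/6 = 18/6 = 3; σ²_J = ((5−1)/6)² = 0.444

Forward pass:
ES_A = 0; EF_A = 14
ES_B = 0; EF_B = 8
ES_C = 0; EF_C = 8
ES_D = 0; EF_D = 8
ES_E = 0; EF_E = 5
ES_F = 0; EF_F = 6
ES_G = 0; EF_G = 13
ES_H = max(EF_E=5, EF_G=13) = 13; EF_H = 13+7 = 20
ES_I = 8; EF_I = 8+9 = 17
ES_J = max(EF_A=14, EF_B=8, EF_C=8, EF_D=8, EF_F=6, EF_H=20, EF_I=17) = 20; EF_J = 20+3 = 23
Expected project duration μ = 23 weeks. Critical path: G → H → J.

Variance along critical path = 0.444 + 5.444 + 0.444 = 6.333; σ = √6.333 = 2.517 weeks.
Z = (27 − 23) / 2.517 = 1.589
P(T ≤ 27) = Φ(1.589) ≈ 0.944

0.944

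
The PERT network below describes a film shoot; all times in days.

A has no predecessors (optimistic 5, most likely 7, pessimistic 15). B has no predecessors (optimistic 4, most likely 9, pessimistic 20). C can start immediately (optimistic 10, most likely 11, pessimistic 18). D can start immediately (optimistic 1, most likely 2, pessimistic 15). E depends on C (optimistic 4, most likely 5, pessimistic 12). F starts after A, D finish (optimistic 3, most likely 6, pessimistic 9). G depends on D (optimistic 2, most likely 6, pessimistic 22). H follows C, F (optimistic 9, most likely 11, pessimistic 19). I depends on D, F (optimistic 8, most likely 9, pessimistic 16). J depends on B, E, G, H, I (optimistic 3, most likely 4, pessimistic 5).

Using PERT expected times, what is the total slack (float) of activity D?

4 days

te_A = (5 + 4·7 + 15)/6 = 48/6 = 8
te_B = (4 + 4·9 + 20)/6 = 60/6 = 10
te_C = (10 + 4·11 + 18)/6 = 72/6 = 12
te_D = (1 + 4·2 + 15)/6 = 24/6 = 4
te_E = (4 + 4·5 + 12)/6 = 36/6 = 6
te_F = (3 + 4·6 + 9)/6 = 36/6 = 6
te_G = (2 + 4·6 + 22)/6 = 48/6 = 8
te_H = (9 + 4·11 + 19)/6 = 72/6 = 12
te_I = (8 + 4·9 + 16)/6 = 60/6 = 10
te_J = (3 + 4·4 + 5)/6 = 24/6 = 4

Forward pass:
ES_A = 0; EF_A = 8
ES_B = 0; EF_B = 10
ES_C = 0; EF_C = 12
ES_D = 0; EF_D = 4
ES_E = 12; EF_E = 12+6 = 18
ES_F = max(EF_A=8, EF_D=4) = 8; EF_F = 8+6 = 14
ES_G = 4; EF_G = 4+8 = 12
ES_H = max(EF_C=12, EF_F=14) = 14; EF_H = 14+12 = 26
ES_I = max(EF_D=4, EF_F=14) = 14; EF_I = 14+10 = 24
ES_J = max(EF_B=10, EF_E=18, EF_G=12, EF_H=26, EF_I=24) = 26; EF_J = 26+4 = 30
Expected project duration μ = 30 days. Critical path: A → F → H → J.

Backward pass:
LF_J = 30; LS_J = 30−4 = 26
LF_I = LS_J = 26; LS_I = 26−10 = 16
LF_H = LS_J = 26; LS_H = 26−12 = 14
LF_G = LS_J = 26; LS_G = 26−8 = 18
LF_F = min(LS_H=14, LS_I=16) = 14; LS_F = 14−6 = 8
LF_E = LS_J = 26; LS_E = 26−6 = 20
LF_D = min(LS_F=8, LS_G=18, LS_I=16) = 8; LS_D = 8−4 = 4
LF_C = min(LS_E=20, LS_H=14) = 14; LS_C = 14−12 = 2
LF_B = LS_J = 26; LS_B = 26−10 = 16
LF_A = LS_F = 8; LS_A = 8−8 = 0
Slack_D = LS_D − ES_D = 4 − 0 = 4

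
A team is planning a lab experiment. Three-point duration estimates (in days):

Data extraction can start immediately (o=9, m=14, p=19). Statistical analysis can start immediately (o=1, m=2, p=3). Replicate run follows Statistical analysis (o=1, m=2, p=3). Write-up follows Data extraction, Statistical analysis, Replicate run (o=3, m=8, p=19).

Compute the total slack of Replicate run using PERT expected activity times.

te_Data extraction = (9 + 4·14 + 19)/6 = 84/6 = 14
te_Statistical analysis = (1 + 4·2 + 3)/6 = 12/6 = 2
te_Replicate run = (1 + 4·2 + 3)/6 = 12/6 = 2
te_Write-up = (3 + 4·8 + 19)/6 = 54/6 = 9

Forward pass:
ES_Data extraction = 0; EF_Data extraction = 14
ES_Statistical analysis = 0; EF_Statistical analysis = 2
ES_Replicate run = 2; EF_Replicate run = 2+2 = 4
ES_Write-up = max(EF_Data extraction=14, EF_Statistical analysis=2, EF_Replicate run=4) = 14; EF_Write-up = 14+9 = 23
Expected project duration μ = 23 days. Critical path: Data extraction → Write-up.

Backward pass:
LF_Write-up = 23; LS_Write-up = 23−9 = 14
LF_Replicate run = LS_Write-up = 14; LS_Replicate run = 14−2 = 12
LF_Statistical analysis = min(LS_Replicate run=12, LS_Write-up=14) = 12; LS_Statistical analysis = 12−2 = 10
LF_Data extraction = LS_Write-up = 14; LS_Data extraction = 14−14 = 0
Slack_Replicate run = LS_Replicate run − ES_Replicate run = 12 − 2 = 10

10 days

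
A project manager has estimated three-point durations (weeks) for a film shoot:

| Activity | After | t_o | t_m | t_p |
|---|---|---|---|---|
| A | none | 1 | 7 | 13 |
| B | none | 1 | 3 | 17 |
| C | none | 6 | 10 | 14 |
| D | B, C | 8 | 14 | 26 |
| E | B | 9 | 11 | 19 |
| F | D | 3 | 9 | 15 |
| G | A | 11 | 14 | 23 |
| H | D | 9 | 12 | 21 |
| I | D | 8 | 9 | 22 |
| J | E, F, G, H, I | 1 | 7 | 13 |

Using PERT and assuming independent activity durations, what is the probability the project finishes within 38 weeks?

te_A = (1 + 4·7 + 13)/6 = 42/6 = 7; σ²_A = ((13−1)/6)² = 4.000
te_B = (1 + 4·3 + 17)/6 = 30/6 = 5; σ²_B = ((17−1)/6)² = 7.111
te_C = (6 + 4·10 + 14)/6 = 60/6 = 10; σ²_C = ((14−6)/6)² = 1.778
te_D = (8 + 4·14 + 26)/6 = 90/6 = 15; σ²_D = ((26−8)/6)² = 9.000
te_E = (9 + 4·11 + 19)/6 = 72/6 = 12; σ²_E = ((19−9)/6)² = 2.778
te_F = (3 + 4·9 + 15)/6 = 54/6 = 9; σ²_F = ((15−3)/6)² = 4.000
te_G = (11 + 4·14 + 23)/6 = 90/6 = 15; σ²_G = ((23−11)/6)² = 4.000
te_H = (9 + 4·12 + 21)/6 = 78/6 = 13; σ²_H = ((21−9)/6)² = 4.000
te_I = (8 + 4·9 + 22)/6 = 66/6 = 11; σ²_I = ((22−8)/6)² = 5.444
te_J = (1 + 4·7 + 13)/6 = 42/6 = 7; σ²_J = ((13−1)/6)² = 4.000

Forward pass:
ES_A = 0; EF_A = 7
ES_B = 0; EF_B = 5
ES_C = 0; EF_C = 10
ES_D = max(EF_B=5, EF_C=10) = 10; EF_D = 10+15 = 25
ES_E = 5; EF_E = 5+12 = 17
ES_F = 25; EF_F = 25+9 = 34
ES_G = 7; EF_G = 7+15 = 22
ES_H = 25; EF_H = 25+13 = 38
ES_I = 25; EF_I = 25+11 = 36
ES_J = max(EF_E=17, EF_F=34, EF_G=22, EF_H=38, EF_I=36) = 38; EF_J = 38+7 = 45
Expected project duration μ = 45 weeks. Critical path: C → D → H → J.

Variance along critical path = 1.778 + 9.000 + 4.000 + 4.000 = 18.778; σ = √18.778 = 4.333 weeks.
Z = (38 − 45) / 4.333 = -1.615
P(T ≤ 38) = Φ(-1.615) ≈ 0.053

0.053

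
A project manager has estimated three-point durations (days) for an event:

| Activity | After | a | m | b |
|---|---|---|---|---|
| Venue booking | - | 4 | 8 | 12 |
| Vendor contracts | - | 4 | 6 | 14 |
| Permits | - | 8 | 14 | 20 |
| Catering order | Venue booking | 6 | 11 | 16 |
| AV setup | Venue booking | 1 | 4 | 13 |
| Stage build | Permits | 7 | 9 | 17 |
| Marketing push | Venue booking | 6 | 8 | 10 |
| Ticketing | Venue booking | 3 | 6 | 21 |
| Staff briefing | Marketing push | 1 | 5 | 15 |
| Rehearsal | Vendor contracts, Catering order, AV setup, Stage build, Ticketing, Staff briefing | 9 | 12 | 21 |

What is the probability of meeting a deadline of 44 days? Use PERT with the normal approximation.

0.984

te_Venue booking = (4 + 4·8 + 12)/6 = 48/6 = 8; σ²_Venue booking = ((12−4)/6)² = 1.778
te_Vendor contracts = (4 + 4·6 + 14)/6 = 42/6 = 7; σ²_Vendor contracts = ((14−4)/6)² = 2.778
te_Permits = (8 + 4·14 + 20)/6 = 84/6 = 14; σ²_Permits = ((20−8)/6)² = 4.000
te_Catering order = (6 + 4·11 + 16)/6 = 66/6 = 11; σ²_Catering order = ((16−6)/6)² = 2.778
te_AV setup = (1 + 4·4 + 13)/6 = 30/6 = 5; σ²_AV setup = ((13−1)/6)² = 4.000
te_Stage build = (7 + 4·9 + 17)/6 = 60/6 = 10; σ²_Stage build = ((17−7)/6)² = 2.778
te_Marketing push = (6 + 4·8 + 10)/6 = 48/6 = 8; σ²_Marketing push = ((10−6)/6)² = 0.444
te_Ticketing = (3 + 4·6 + 21)/6 = 48/6 = 8; σ²_Ticketing = ((21−3)/6)² = 9.000
te_Staff briefing = (1 + 4·5 + 15)/6 = 36/6 = 6; σ²_Staff briefing = ((15−1)/6)² = 5.444
te_Rehearsal = (9 + 4·12 + 21)/6 = 78/6 = 13; σ²_Rehearsal = ((21−9)/6)² = 4.000

Forward pass:
ES_Venue booking = 0; EF_Venue booking = 8
ES_Vendor contracts = 0; EF_Vendor contracts = 7
ES_Permits = 0; EF_Permits = 14
ES_Catering order = 8; EF_Catering order = 8+11 = 19
ES_AV setup = 8; EF_AV setup = 8+5 = 13
ES_Stage build = 14; EF_Stage build = 14+10 = 24
ES_Marketing push = 8; EF_Marketing push = 8+8 = 16
ES_Ticketing = 8; EF_Ticketing = 8+8 = 16
ES_Staff briefing = 16; EF_Staff briefing = 16+6 = 22
ES_Rehearsal = max(EF_Vendor contracts=7, EF_Catering order=19, EF_AV setup=13, EF_Stage build=24, EF_Ticketing=16, EF_Staff briefing=22) = 24; EF_Rehearsal = 24+13 = 37
Expected project duration μ = 37 days. Critical path: Permits → Stage build → Rehearsal.

Variance along critical path = 4.000 + 2.778 + 4.000 = 10.778; σ = √10.778 = 3.283 days.
Z = (44 − 37) / 3.283 = 2.132
P(T ≤ 44) = Φ(2.132) ≈ 0.984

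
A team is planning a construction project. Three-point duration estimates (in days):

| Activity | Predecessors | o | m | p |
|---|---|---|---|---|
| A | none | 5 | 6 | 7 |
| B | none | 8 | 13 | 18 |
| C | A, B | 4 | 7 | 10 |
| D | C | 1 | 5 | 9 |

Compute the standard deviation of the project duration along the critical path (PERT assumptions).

2.36 days

te_A = (5 + 4·6 + 7)/6 = 36/6 = 6; σ²_A = ((7−5)/6)² = 0.111
te_B = (8 + 4·13 + 18)/6 = 78/6 = 13; σ²_B = ((18−8)/6)² = 2.778
te_C = (4 + 4·7 + 10)/6 = 42/6 = 7; σ²_C = ((10−4)/6)² = 1.000
te_D = (1 + 4·5 + 9)/6 = 30/6 = 5; σ²_D = ((9−1)/6)² = 1.778

Forward pass:
ES_A = 0; EF_A = 6
ES_B = 0; EF_B = 13
ES_C = max(EF_A=6, EF_B=13) = 13; EF_C = 13+7 = 20
ES_D = 20; EF_D = 20+5 = 25
Expected project duration μ = 25 days. Critical path: B → C → D.

Variance along critical path = 2.778 + 1.000 + 1.778 = 5.556
σ = √5.556 = 2.357 days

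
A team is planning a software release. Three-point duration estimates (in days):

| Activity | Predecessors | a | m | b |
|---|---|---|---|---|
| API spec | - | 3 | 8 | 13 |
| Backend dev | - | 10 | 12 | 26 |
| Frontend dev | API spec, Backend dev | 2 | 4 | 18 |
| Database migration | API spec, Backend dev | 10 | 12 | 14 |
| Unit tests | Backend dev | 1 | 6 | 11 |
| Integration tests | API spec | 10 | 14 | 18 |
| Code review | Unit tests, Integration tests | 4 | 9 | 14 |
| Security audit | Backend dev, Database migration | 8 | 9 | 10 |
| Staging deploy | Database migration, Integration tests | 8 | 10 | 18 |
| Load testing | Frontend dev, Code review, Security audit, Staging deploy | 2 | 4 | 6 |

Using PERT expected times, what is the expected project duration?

41 days

te_API spec = (3 + 4·8 + 13)/6 = 48/6 = 8
te_Backend dev = (10 + 4·12 + 26)/6 = 84/6 = 14
te_Frontend dev = (2 + 4·4 + 18)/6 = 36/6 = 6
te_Database migration = (10 + 4·12 + 14)/6 = 72/6 = 12
te_Unit tests = (1 + 4·6 + 11)/6 = 36/6 = 6
te_Integration tests = (10 + 4·14 + 18)/6 = 84/6 = 14
te_Code review = (4 + 4·9 + 14)/6 = 54/6 = 9
te_Security audit = (8 + 4·9 + 10)/6 = 54/6 = 9
te_Staging deploy = (8 + 4·10 + 18)/6 = 66/6 = 11
te_Load testing = (2 + 4·4 + 6)/6 = 24/6 = 4

Forward pass:
ES_API spec = 0; EF_API spec = 8
ES_Backend dev = 0; EF_Backend dev = 14
ES_Frontend dev = max(EF_API spec=8, EF_Backend dev=14) = 14; EF_Frontend dev = 14+6 = 20
ES_Database migration = max(EF_API spec=8, EF_Backend dev=14) = 14; EF_Database migration = 14+12 = 26
ES_Unit tests = 14; EF_Unit tests = 14+6 = 20
ES_Integration tests = 8; EF_Integration tests = 8+14 = 22
ES_Code review = max(EF_Unit tests=20, EF_Integration tests=22) = 22; EF_Code review = 22+9 = 31
ES_Security audit = max(EF_Backend dev=14, EF_Database migration=26) = 26; EF_Security audit = 26+9 = 35
ES_Staging deploy = max(EF_Database migration=26, EF_Integration tests=22) = 26; EF_Staging deploy = 26+11 = 37
ES_Load testing = max(EF_Frontend dev=20, EF_Code review=31, EF_Security audit=35, EF_Staging deploy=37) = 37; EF_Load testing = 37+4 = 41
Expected project duration μ = 41 days. Critical path: Backend dev → Database migration → Staging deploy → Load testing.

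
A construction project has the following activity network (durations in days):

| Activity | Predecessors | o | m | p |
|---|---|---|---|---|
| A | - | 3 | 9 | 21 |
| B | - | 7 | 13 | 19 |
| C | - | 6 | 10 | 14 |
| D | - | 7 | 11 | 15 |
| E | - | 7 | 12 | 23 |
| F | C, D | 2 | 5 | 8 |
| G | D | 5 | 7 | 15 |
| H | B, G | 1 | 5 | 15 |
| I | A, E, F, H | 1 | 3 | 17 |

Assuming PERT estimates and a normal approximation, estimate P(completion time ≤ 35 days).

te_A = (3 + 4·9 + 21)/6 = 60/6 = 10; σ²_A = ((21−3)/6)² = 9.000
te_B = (7 + 4·13 + 19)/6 = 78/6 = 13; σ²_B = ((19−7)/6)² = 4.000
te_C = (6 + 4·10 + 14)/6 = 60/6 = 10; σ²_C = ((14−6)/6)² = 1.778
te_D = (7 + 4·11 + 15)/6 = 66/6 = 11; σ²_D = ((15−7)/6)² = 1.778
te_E = (7 + 4·12 + 23)/6 = 78/6 = 13; σ²_E = ((23−7)/6)² = 7.111
te_F = (2 + 4·5 + 8)/6 = 30/6 = 5; σ²_F = ((8−2)/6)² = 1.000
te_G = (5 + 4·7 + 15)/6 = 48/6 = 8; σ²_G = ((15−5)/6)² = 2.778
te_H = (1 + 4·5 + 15)/6 = 36/6 = 6; σ²_H = ((15−1)/6)² = 5.444
te_I = (1 + 4·3 + 17)/6 = 30/6 = 5; σ²_I = ((17−1)/6)² = 7.111

Forward pass:
ES_A = 0; EF_A = 10
ES_B = 0; EF_B = 13
ES_C = 0; EF_C = 10
ES_D = 0; EF_D = 11
ES_E = 0; EF_E = 13
ES_F = max(EF_C=10, EF_D=11) = 11; EF_F = 11+5 = 16
ES_G = 11; EF_G = 11+8 = 19
ES_H = max(EF_B=13, EF_G=19) = 19; EF_H = 19+6 = 25
ES_I = max(EF_A=10, EF_E=13, EF_F=16, EF_H=25) = 25; EF_I = 25+5 = 30
Expected project duration μ = 30 days. Critical path: D → G → H → I.

Variance along critical path = 1.778 + 2.778 + 5.444 + 7.111 = 17.111; σ = √17.111 = 4.137 days.
Z = (35 − 30) / 4.137 = 1.209
P(T ≤ 35) = Φ(1.209) ≈ 0.887

0.887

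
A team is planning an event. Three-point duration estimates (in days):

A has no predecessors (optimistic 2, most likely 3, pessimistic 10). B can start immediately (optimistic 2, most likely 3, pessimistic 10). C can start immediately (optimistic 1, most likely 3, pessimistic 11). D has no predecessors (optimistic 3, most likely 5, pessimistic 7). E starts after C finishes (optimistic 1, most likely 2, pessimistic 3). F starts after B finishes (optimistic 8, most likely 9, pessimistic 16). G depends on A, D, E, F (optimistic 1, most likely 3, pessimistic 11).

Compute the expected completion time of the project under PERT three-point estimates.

te_A = (2 + 4·3 + 10)/6 = 24/6 = 4
te_B = (2 + 4·3 + 10)/6 = 24/6 = 4
te_C = (1 + 4·3 + 11)/6 = 24/6 = 4
te_D = (3 + 4·5 + 7)/6 = 30/6 = 5
te_E = (1 + 4·2 + 3)/6 = 12/6 = 2
te_F = (8 + 4·9 + 16)/6 = 60/6 = 10
te_G = (1 + 4·3 + 11)/6 = 24/6 = 4

Forward pass:
ES_A = 0; EF_A = 4
ES_B = 0; EF_B = 4
ES_C = 0; EF_C = 4
ES_D = 0; EF_D = 5
ES_E = 4; EF_E = 4+2 = 6
ES_F = 4; EF_F = 4+10 = 14
ES_G = max(EF_A=4, EF_D=5, EF_E=6, EF_F=14) = 14; EF_G = 14+4 = 18
Expected project duration μ = 18 days. Critical path: B → F → G.

18 days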